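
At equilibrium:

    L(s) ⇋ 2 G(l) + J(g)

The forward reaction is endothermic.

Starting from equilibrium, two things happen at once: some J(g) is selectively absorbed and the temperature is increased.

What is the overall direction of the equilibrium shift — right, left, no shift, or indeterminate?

Removing J (g), a product, drives the reaction to the right.
The forward reaction is endothermic. Raising T favours the endothermic direction — shift to the right.
All effects act in the same direction — net shift to the right.

right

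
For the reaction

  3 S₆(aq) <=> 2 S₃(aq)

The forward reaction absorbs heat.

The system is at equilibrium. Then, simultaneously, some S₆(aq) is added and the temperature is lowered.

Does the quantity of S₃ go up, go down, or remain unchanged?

cannot be determined

Adding S₆ (aq), a reactant, drives the reaction to the right.
The forward reaction is endothermic. Lowering T favours the exothermic direction — shift to the left.
The two effects oppose each other, so the net shift — and hence the change in S₃ — cannot be determined from the given information.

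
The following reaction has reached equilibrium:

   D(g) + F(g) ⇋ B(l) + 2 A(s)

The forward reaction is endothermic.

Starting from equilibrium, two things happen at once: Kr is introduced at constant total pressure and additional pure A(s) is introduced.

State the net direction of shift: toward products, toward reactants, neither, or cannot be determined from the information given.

Adding inert gas at constant total pressure expands the volume and lowers every reacting partial pressure. With Δn_gas = 0 − 2 = -2, Q moves away from K toward the side with fewer gas moles, so the system shifts toward the side with more gas moles — to the left.
A is a pure solid; its activity is 1 regardless of amount, so Q is unaffected — no shift from this change.
Only the nonzero effect(s) matter; the net shift is to the left.

left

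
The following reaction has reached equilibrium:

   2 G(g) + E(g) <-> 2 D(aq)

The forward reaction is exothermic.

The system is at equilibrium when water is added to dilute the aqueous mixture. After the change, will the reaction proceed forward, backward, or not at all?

Dilution lowers every aqueous concentration by the same factor. Δn_aq = 2 − 0 = +2, so the system shifts toward the side with more dissolved moles — to the right.

right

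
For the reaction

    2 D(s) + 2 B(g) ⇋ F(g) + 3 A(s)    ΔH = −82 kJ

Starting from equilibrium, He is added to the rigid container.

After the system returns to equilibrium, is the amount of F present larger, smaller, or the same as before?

At constant volume, adding an inert gas leaves every reacting species' partial pressure unchanged, so Q is unchanged — no shift from this change.
No net shift occurs, so the amount of F is unchanged.

unchanged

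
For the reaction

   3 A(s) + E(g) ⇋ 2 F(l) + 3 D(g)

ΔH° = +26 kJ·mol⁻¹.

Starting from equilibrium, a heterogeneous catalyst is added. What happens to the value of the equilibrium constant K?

The equilibrium constant depends only on temperature. This perturbation changes neither the position of equilibrium nor K.

unchanged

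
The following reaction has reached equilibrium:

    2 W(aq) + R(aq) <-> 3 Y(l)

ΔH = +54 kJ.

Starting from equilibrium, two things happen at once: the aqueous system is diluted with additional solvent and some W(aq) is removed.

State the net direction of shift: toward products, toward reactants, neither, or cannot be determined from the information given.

left

Dilution lowers every aqueous concentration by the same factor. Δn_aq = 0 − 3 = -3, so the system shifts toward the side with more dissolved moles — to the left.
Removing W (aq), a reactant, drives the reaction to the left.
All effects act in the same direction — net shift to the left.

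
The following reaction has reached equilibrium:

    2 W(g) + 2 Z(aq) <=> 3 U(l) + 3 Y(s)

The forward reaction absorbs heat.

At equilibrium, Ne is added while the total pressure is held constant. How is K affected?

unchanged

The equilibrium constant depends only on temperature. This perturbation may move the position of equilibrium, but since T is unchanged, K itself is unchanged.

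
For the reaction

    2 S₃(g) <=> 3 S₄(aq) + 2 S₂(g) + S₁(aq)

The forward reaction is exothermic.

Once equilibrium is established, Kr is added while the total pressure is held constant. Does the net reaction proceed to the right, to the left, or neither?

Adding inert gas at constant total pressure expands the volume, scaling every reacting partial pressure by the same factor. Δn_gas = 2 − 2 = 0, so Q is unchanged — no shift.

no shift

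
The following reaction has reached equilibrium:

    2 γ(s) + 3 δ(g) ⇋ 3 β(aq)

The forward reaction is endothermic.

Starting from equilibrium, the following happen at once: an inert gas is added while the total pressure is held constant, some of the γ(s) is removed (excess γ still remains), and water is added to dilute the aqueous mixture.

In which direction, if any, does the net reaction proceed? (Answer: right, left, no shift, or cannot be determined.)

cannot be determined

Adding inert gas at constant total pressure expands the volume and lowers every reacting partial pressure. With Δn_gas = 0 − 3 = -3, Q moves away from K toward the side with fewer gas moles, so the system shifts toward the side with more gas moles — to the left.
γ is a pure solid; its activity is 1 regardless of amount, so Q is unaffected — no shift from this change.
Dilution lowers every aqueous concentration by the same factor. Δn_aq = 3 − 0 = +3, so the system shifts toward the side with more dissolved moles — to the right.
The individual effects push in opposite directions; without quantitative information the net direction cannot be determined.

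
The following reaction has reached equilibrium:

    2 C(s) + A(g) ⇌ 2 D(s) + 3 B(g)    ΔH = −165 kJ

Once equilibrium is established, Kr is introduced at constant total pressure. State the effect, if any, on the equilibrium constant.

unchanged

The equilibrium constant depends only on temperature. This perturbation may move the position of equilibrium, but since T is unchanged, K itself is unchanged.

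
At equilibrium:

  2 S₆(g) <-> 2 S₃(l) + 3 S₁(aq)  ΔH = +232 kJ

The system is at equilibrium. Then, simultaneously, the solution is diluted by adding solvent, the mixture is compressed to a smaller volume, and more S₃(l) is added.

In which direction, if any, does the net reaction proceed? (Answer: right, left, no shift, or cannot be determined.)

Dilution lowers every aqueous concentration by the same factor. Δn_aq = 3 − 0 = +3, so the system shifts toward the side with more dissolved moles — to the right.
Gas moles: reactants 2, products 0 (Δn_gas = -2). Compression shifts the system toward the side with fewer moles of gas — to the right.
S₃ is a pure liquid; its activity is 1 regardless of amount, so Q is unaffected — no shift from this change.
Only the nonzero effect(s) matter; the net shift is to the right.

right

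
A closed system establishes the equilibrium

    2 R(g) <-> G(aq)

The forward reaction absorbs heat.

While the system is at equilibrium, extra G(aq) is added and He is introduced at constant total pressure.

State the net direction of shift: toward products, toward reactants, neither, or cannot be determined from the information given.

left

Adding G (aq), a product, drives the reaction to the left.
Adding inert gas at constant total pressure expands the volume and lowers every reacting partial pressure. With Δn_gas = 0 − 2 = -2, Q moves away from K toward the side with fewer gas moles, so the system shifts toward the side with more gas moles — to the left.
All effects act in the same direction — net shift to the left.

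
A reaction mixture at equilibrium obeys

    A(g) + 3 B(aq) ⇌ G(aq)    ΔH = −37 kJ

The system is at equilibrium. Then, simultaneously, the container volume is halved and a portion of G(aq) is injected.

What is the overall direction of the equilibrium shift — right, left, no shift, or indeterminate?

Gas moles: reactants 1, products 0 (Δn_gas = -1). Compression shifts the system toward the side with fewer moles of gas — to the right.
Adding G (aq), a product, drives the reaction to the left.
The individual effects push in opposite directions; without quantitative information the net direction cannot be determined.

cannot be determined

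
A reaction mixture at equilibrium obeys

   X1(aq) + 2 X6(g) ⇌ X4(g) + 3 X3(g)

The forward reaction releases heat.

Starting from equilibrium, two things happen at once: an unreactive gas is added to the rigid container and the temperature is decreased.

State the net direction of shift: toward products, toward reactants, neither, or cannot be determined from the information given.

right

At constant volume, adding an inert gas leaves every reacting species' partial pressure unchanged, so Q is unchanged — no shift from this change.
The forward reaction is exothermic. Lowering T favours the exothermic direction — shift to the right.
Only the nonzero effect(s) matter; the net shift is to the right.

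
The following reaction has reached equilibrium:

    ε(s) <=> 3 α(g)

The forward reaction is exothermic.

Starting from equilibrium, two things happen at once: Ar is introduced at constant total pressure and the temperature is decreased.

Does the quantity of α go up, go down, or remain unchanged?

Adding inert gas at constant total pressure expands the volume and lowers every reacting partial pressure. With Δn_gas = 3 − 0 = +3, Q moves away from K toward the side with fewer gas moles, so the system shifts toward the side with more gas moles — to the right.
The forward reaction is exothermic. Lowering T favours the exothermic direction — shift to the right.
The net shift is to the right. α is a product, so its amount increases.

increases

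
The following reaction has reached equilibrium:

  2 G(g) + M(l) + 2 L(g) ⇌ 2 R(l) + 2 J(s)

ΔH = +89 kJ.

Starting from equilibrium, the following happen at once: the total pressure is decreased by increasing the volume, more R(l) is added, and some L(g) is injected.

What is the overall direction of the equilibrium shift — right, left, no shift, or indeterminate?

Gas moles: reactants 4, products 0 (Δn_gas = -4). Expansion shifts the system toward the side with more moles of gas — to the left.
R is a pure liquid; its activity is 1 regardless of amount, so Q is unaffected — no shift from this change.
Adding L (g), a reactant, drives the reaction to the right.
The individual effects push in opposite directions; without quantitative information the net direction cannot be determined.

cannot be determined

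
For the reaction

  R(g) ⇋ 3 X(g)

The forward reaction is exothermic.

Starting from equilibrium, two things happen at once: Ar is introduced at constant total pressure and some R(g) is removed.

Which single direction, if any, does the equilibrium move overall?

cannot be determined

Adding inert gas at constant total pressure expands the volume and lowers every reacting partial pressure. With Δn_gas = 3 − 1 = +2, Q moves away from K toward the side with fewer gas moles, so the system shifts toward the side with more gas moles — to the right.
Removing R (g), a reactant, drives the reaction to the left.
The individual effects push in opposite directions; without quantitative information the net direction cannot be determined.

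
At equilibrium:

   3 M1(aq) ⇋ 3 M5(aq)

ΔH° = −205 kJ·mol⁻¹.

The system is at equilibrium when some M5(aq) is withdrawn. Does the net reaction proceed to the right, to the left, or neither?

right

Removing M5 (aq), a product, drives the reaction to the right.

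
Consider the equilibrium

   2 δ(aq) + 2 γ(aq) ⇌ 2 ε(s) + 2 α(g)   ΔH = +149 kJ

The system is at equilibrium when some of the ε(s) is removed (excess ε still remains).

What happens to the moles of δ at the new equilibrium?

ε is a pure solid; its activity is 1 regardless of amount, so Q is unaffected — no shift from this change.
No net shift occurs, so the amount of δ is unchanged.

unchanged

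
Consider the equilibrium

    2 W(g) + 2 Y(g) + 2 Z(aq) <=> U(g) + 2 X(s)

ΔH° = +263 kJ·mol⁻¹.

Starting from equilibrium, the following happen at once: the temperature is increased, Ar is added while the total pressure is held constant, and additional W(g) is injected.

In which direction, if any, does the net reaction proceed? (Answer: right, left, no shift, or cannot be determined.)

The forward reaction is endothermic. Raising T favours the endothermic direction — shift to the right.
Adding inert gas at constant total pressure expands the volume and lowers every reacting partial pressure. With Δn_gas = 1 − 4 = -3, Q moves away from K toward the side with fewer gas moles, so the system shifts toward the side with more gas moles — to the left.
Adding W (g), a reactant, drives the reaction to the right.
The individual effects push in opposite directions; without quantitative information the net direction cannot be determined.

cannot be determined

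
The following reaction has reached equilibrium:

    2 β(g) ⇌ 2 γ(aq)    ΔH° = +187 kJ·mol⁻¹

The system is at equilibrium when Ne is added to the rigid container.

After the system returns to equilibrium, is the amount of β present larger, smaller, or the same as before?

At constant volume, adding an inert gas leaves every reacting species' partial pressure unchanged, so Q is unchanged — no shift from this change.
No net shift occurs, so the amount of β is unchanged.

unchanged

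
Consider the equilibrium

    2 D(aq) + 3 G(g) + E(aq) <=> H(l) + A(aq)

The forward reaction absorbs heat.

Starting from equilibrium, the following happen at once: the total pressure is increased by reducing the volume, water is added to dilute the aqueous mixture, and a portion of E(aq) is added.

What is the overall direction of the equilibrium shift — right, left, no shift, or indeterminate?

Gas moles: reactants 3, products 0 (Δn_gas = -3). Compression shifts the system toward the side with fewer moles of gas — to the right.
Dilution lowers every aqueous concentration by the same factor. Δn_aq = 1 − 3 = -2, so the system shifts toward the side with more dissolved moles — to the left.
Adding E (aq), a reactant, drives the reaction to the right.
The individual effects push in opposite directions; without quantitative information the net direction cannot be determined.

cannot be determined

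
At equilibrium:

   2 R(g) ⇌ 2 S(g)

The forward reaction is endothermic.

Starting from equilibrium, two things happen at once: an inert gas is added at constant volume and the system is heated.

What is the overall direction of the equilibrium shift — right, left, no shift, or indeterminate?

right

At constant volume, adding an inert gas leaves every reacting species' partial pressure unchanged, so Q is unchanged — no shift from this change.
The forward reaction is endothermic. Raising T favours the endothermic direction — shift to the right.
Only the nonzero effect(s) matter; the net shift is to the right.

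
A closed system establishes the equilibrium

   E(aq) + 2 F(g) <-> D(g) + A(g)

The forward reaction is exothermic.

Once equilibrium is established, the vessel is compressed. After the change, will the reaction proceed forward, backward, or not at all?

no shift

Gas moles: reactants 2, products 2. Δn_gas = 0, so a volume change leaves Q equal to K — no shift from this change.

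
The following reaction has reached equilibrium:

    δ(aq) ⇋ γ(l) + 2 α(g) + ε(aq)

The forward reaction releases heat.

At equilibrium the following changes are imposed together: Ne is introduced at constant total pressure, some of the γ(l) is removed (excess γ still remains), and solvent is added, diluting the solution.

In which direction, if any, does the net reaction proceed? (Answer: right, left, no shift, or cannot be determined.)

right

Adding inert gas at constant total pressure expands the volume and lowers every reacting partial pressure. With Δn_gas = 2 − 0 = +2, Q moves away from K toward the side with fewer gas moles, so the system shifts toward the side with more gas moles — to the right.
γ is a pure liquid; its activity is 1 regardless of amount, so Q is unaffected — no shift from this change.
Dilution scales every aqueous concentration by the same factor. Δn_aq = 1 − 1 = 0, so Q is unchanged — no shift.
Only the nonzero effect(s) matter; the net shift is to the right.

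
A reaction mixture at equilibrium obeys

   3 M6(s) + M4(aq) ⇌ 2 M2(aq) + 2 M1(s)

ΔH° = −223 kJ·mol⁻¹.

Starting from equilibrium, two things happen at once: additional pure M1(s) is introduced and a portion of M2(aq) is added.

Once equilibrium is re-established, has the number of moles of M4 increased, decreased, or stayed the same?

M1 is a pure solid; its activity is 1 regardless of amount, so Q is unaffected — no shift from this change.
Adding M2 (aq), a product, drives the reaction to the left.
The net shift is to the left. M4 is a reactant, so its amount increases.

increases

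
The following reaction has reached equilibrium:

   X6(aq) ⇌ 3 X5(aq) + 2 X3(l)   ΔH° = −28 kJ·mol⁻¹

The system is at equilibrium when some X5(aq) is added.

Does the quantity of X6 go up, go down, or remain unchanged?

Adding X5 (aq), a product, drives the reaction to the left.
The net shift is to the left. X6 is a reactant, so its amount increases.

increases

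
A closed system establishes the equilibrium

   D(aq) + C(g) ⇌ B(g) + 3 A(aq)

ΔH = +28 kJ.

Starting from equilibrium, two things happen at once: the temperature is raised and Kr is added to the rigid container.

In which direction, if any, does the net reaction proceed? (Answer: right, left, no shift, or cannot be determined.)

The forward reaction is endothermic. Raising T favours the endothermic direction — shift to the right.
At constant volume, adding an inert gas leaves every reacting species' partial pressure unchanged, so Q is unchanged — no shift from this change.
Only the nonzero effect(s) matter; the net shift is to the right.

right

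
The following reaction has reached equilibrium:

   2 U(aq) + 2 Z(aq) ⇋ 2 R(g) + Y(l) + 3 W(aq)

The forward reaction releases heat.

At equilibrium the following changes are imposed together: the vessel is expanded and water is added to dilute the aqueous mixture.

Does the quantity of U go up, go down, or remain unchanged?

cannot be determined

Gas moles: reactants 0, products 2 (Δn_gas = +2). Expansion shifts the system toward the side with more moles of gas — to the right.
Dilution lowers every aqueous concentration by the same factor. Δn_aq = 3 − 4 = -1, so the system shifts toward the side with more dissolved moles — to the left.
The two effects oppose each other, so the net shift — and hence the change in U — cannot be determined from the given information.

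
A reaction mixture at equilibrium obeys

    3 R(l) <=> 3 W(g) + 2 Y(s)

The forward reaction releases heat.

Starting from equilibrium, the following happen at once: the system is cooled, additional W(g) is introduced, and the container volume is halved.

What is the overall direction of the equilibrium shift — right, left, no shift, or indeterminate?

cannot be determined

The forward reaction is exothermic. Lowering T favours the exothermic direction — shift to the right.
Adding W (g), a product, drives the reaction to the left.
Gas moles: reactants 0, products 3 (Δn_gas = +3). Compression shifts the system toward the side with fewer moles of gas — to the left.
The individual effects push in opposite directions; without quantitative information the net direction cannot be determined.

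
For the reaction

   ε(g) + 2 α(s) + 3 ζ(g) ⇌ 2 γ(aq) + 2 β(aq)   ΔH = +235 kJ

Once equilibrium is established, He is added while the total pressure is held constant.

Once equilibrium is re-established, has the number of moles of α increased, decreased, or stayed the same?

Adding inert gas at constant total pressure expands the volume and lowers every reacting partial pressure. With Δn_gas = 0 − 4 = -4, Q moves away from K toward the side with fewer gas moles, so the system shifts toward the side with more gas moles — to the left.
The net shift is to the left. α is a reactant, so its amount increases.

increases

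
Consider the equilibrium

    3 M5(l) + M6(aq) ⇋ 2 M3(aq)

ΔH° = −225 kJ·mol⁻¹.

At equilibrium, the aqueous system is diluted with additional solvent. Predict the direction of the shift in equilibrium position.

Dilution lowers every aqueous concentration by the same factor. Δn_aq = 2 − 1 = +1, so the system shifts toward the side with more dissolved moles — to the right.

right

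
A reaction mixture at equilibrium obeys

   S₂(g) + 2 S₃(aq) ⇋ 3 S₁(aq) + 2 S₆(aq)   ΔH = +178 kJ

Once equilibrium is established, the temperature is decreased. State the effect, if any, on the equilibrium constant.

K depends on temperature via the van 't Hoff relation. The forward reaction is endothermic, so lowering T decreases K.

decreases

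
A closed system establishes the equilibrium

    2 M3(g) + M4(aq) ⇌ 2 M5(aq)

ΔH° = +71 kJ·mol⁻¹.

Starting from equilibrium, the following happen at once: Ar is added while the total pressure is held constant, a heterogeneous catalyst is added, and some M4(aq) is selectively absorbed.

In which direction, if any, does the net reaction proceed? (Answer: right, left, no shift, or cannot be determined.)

left

Adding inert gas at constant total pressure expands the volume and lowers every reacting partial pressure. With Δn_gas = 0 − 2 = -2, Q moves away from K toward the side with fewer gas moles, so the system shifts toward the side with more gas moles — to the left.
A catalyst speeds both forward and reverse rates equally; it changes neither Q nor K — no shift from this change.
Removing M4 (aq), a reactant, drives the reaction to the left.
Only the nonzero effect(s) matter; the net shift is to the left.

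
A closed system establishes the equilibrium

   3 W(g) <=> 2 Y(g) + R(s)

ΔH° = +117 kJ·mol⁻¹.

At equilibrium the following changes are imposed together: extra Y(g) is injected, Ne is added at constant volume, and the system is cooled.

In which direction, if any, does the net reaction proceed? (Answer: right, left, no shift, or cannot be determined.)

left

Adding Y (g), a product, drives the reaction to the left.
At constant volume, adding an inert gas leaves every reacting species' partial pressure unchanged, so Q is unchanged — no shift from this change.
The forward reaction is endothermic. Lowering T favours the exothermic direction — shift to the left.
Only the nonzero effect(s) matter; the net shift is to the left.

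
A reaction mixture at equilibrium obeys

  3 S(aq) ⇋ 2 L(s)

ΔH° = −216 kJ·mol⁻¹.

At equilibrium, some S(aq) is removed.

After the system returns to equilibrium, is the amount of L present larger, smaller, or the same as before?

decreases

Removing S (aq), a reactant, drives the reaction to the left.
The net shift is to the left. L is a product, so its amount decreases.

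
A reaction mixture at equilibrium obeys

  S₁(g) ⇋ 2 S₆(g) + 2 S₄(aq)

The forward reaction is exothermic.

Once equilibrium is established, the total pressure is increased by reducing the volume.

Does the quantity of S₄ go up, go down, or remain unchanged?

decreases

Gas moles: reactants 1, products 2 (Δn_gas = +1). Compression shifts the system toward the side with fewer moles of gas — to the left.
The net shift is to the left. S₄ is a product, so its amount decreases.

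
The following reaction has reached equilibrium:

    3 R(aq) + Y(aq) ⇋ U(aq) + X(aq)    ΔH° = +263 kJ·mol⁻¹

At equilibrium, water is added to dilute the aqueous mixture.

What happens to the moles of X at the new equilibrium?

decreases

Dilution lowers every aqueous concentration by the same factor. Δn_aq = 2 − 4 = -2, so the system shifts toward the side with more dissolved moles — to the left.
The net shift is to the left. X is a product, so its amount decreases.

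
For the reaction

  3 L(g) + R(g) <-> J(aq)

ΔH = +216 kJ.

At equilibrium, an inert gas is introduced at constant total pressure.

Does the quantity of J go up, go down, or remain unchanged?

Adding inert gas at constant total pressure expands the volume and lowers every reacting partial pressure. With Δn_gas = 0 − 4 = -4, Q moves away from K toward the side with fewer gas moles, so the system shifts toward the side with more gas moles — to the left.
The net shift is to the left. J is a product, so its amount decreases.

decreases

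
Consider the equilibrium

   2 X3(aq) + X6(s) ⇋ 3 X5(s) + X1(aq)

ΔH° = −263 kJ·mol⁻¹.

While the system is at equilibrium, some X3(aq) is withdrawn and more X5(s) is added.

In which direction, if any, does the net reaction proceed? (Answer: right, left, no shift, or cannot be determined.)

left

Removing X3 (aq), a reactant, drives the reaction to the left.
X5 is a pure solid; its activity is 1 regardless of amount, so Q is unaffected — no shift from this change.
Only the nonzero effect(s) matter; the net shift is to the left.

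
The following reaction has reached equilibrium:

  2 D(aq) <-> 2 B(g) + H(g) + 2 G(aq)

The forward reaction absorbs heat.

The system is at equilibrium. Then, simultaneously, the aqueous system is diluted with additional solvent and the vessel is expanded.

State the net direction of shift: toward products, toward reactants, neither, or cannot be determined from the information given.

Dilution scales every aqueous concentration by the same factor. Δn_aq = 2 − 2 = 0, so Q is unchanged — no shift.
Gas moles: reactants 0, products 3 (Δn_gas = +3). Expansion shifts the system toward the side with more moles of gas — to the right.
Only the nonzero effect(s) matter; the net shift is to the right.

right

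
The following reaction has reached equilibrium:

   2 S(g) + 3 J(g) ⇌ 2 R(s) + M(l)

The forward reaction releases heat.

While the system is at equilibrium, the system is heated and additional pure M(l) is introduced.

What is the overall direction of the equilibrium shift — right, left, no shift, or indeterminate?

left

The forward reaction is exothermic. Raising T favours the endothermic direction — shift to the left.
M is a pure liquid; its activity is 1 regardless of amount, so Q is unaffected — no shift from this change.
Only the nonzero effect(s) matter; the net shift is to the left.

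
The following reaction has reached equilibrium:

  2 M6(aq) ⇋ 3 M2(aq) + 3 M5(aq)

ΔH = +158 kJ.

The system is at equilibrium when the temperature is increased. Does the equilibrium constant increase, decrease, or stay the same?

increases

K depends on temperature via the van 't Hoff relation. The forward reaction is endothermic, so raising T increases K.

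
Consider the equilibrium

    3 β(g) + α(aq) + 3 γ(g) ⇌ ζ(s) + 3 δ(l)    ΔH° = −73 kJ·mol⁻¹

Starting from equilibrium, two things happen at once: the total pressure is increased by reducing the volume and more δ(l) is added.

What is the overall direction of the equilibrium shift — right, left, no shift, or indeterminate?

right

Gas moles: reactants 6, products 0 (Δn_gas = -6). Compression shifts the system toward the side with fewer moles of gas — to the right.
δ is a pure liquid; its activity is 1 regardless of amount, so Q is unaffected — no shift from this change.
Only the nonzero effect(s) matter; the net shift is to the right.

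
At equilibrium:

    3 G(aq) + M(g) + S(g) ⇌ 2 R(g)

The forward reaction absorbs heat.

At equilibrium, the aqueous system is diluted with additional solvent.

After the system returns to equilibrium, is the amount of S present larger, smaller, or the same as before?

Dilution lowers every aqueous concentration by the same factor. Δn_aq = 0 − 3 = -3, so the system shifts toward the side with more dissolved moles — to the left.
The net shift is to the left. S is a reactant, so its amount increases.

increases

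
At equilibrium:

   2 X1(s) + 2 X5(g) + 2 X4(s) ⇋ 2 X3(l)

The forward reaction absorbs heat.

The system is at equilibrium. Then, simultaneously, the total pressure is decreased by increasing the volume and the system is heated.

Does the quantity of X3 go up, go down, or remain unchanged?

Gas moles: reactants 2, products 0 (Δn_gas = -2). Expansion shifts the system toward the side with more moles of gas — to the left.
The forward reaction is endothermic. Raising T favours the endothermic direction — shift to the right.
The two effects oppose each other, so the net shift — and hence the change in X3 — cannot be determined from the given information.

cannot be determined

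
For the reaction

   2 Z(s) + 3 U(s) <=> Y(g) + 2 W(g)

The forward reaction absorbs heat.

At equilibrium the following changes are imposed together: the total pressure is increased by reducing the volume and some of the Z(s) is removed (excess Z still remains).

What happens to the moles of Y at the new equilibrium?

Gas moles: reactants 0, products 3 (Δn_gas = +3). Compression shifts the system toward the side with fewer moles of gas — to the left.
Z is a pure solid; its activity is 1 regardless of amount, so Q is unaffected — no shift from this change.
The net shift is to the left. Y is a product, so its amount decreases.

decreases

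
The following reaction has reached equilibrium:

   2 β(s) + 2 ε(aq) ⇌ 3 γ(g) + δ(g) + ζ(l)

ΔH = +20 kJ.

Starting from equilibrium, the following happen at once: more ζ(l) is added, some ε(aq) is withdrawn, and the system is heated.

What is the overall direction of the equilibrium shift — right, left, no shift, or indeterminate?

cannot be determined

ζ is a pure liquid; its activity is 1 regardless of amount, so Q is unaffected — no shift from this change.
Removing ε (aq), a reactant, drives the reaction to the left.
The forward reaction is endothermic. Raising T favours the endothermic direction — shift to the right.
The individual effects push in opposite directions; without quantitative information the net direction cannot be determined.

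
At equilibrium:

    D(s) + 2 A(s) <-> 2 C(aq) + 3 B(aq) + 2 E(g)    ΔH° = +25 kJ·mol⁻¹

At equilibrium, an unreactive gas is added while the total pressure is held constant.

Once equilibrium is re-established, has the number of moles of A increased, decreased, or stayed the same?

Adding inert gas at constant total pressure expands the volume and lowers every reacting partial pressure. With Δn_gas = 2 − 0 = +2, Q moves away from K toward the side with fewer gas moles, so the system shifts toward the side with more gas moles — to the right.
The net shift is to the right. A is a reactant, so its amount decreases.

decreases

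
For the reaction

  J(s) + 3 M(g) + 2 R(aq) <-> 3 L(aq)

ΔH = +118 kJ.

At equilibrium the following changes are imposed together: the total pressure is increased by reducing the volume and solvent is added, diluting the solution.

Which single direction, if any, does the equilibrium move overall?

right

Gas moles: reactants 3, products 0 (Δn_gas = -3). Compression shifts the system toward the side with fewer moles of gas — to the right.
Dilution lowers every aqueous concentration by the same factor. Δn_aq = 3 − 2 = +1, so the system shifts toward the side with more dissolved moles — to the right.
All effects act in the same direction — net shift to the right.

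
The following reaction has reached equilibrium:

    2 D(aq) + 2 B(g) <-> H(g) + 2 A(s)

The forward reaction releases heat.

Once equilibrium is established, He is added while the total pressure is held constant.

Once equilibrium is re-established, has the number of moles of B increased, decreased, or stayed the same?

increases

Adding inert gas at constant total pressure expands the volume and lowers every reacting partial pressure. With Δn_gas = 1 − 2 = -1, Q moves away from K toward the side with fewer gas moles, so the system shifts toward the side with more gas moles — to the left.
The net shift is to the left. B is a reactant, so its amount increases.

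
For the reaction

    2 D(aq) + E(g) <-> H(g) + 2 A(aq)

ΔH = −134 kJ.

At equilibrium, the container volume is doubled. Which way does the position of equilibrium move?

no shift

Gas moles: reactants 1, products 1. Δn_gas = 0, so a volume change leaves Q equal to K — no shift from this change.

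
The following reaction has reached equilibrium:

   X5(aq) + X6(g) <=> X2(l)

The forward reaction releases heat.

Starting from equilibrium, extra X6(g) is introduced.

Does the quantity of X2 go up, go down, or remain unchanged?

increases

Adding X6 (g), a reactant, drives the reaction to the right.
The net shift is to the right. X2 is a product, so its amount increases.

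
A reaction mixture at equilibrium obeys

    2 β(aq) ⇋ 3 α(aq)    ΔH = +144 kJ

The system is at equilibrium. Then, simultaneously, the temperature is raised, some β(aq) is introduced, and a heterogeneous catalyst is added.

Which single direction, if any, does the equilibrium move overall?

The forward reaction is endothermic. Raising T favours the endothermic direction — shift to the right.
Adding β (aq), a reactant, drives the reaction to the right.
A catalyst speeds both forward and reverse rates equally; it changes neither Q nor K — no shift from this change.
Only the nonzero effect(s) matter; the net shift is to the right.

right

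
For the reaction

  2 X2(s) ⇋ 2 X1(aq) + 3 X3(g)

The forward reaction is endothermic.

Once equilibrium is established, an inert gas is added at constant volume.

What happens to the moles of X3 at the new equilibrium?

unchanged

At constant volume, adding an inert gas leaves every reacting species' partial pressure unchanged, so Q is unchanged — no shift from this change.
No net shift occurs, so the amount of X3 is unchanged.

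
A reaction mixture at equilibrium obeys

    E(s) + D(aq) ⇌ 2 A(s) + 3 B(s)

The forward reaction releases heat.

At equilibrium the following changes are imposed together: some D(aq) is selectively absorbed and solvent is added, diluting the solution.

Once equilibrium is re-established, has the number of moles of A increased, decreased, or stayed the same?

Removing D (aq), a reactant, drives the reaction to the left.
Dilution lowers every aqueous concentration by the same factor. Δn_aq = 0 − 1 = -1, so the system shifts toward the side with more dissolved moles — to the left.
The net shift is to the left. A is a product, so its amount decreases.

decreases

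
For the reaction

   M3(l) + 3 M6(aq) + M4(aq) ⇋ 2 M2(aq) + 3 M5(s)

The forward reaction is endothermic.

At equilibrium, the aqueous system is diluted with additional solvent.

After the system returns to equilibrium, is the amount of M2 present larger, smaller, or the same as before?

decreases

Dilution lowers every aqueous concentration by the same factor. Δn_aq = 2 − 4 = -2, so the system shifts toward the side with more dissolved moles — to the left.
The net shift is to the left. M2 is a product, so its amount decreases.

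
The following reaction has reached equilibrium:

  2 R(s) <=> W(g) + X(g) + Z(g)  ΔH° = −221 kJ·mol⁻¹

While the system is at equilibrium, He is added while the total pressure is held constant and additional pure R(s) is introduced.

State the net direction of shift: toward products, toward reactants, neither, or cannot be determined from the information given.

right

Adding inert gas at constant total pressure expands the volume and lowers every reacting partial pressure. With Δn_gas = 3 − 0 = +3, Q moves away from K toward the side with fewer gas moles, so the system shifts toward the side with more gas moles — to the right.
R is a pure solid; its activity is 1 regardless of amount, so Q is unaffected — no shift from this change.
Only the nonzero effect(s) matter; the net shift is to the right.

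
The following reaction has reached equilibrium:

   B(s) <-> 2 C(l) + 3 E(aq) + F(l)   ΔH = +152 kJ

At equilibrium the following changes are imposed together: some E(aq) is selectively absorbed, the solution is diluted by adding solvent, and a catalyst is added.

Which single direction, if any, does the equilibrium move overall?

Removing E (aq), a product, drives the reaction to the right.
Dilution lowers every aqueous concentration by the same factor. Δn_aq = 3 − 0 = +3, so the system shifts toward the side with more dissolved moles — to the right.
A catalyst speeds both forward and reverse rates equally; it changes neither Q nor K — no shift from this change.
Only the nonzero effect(s) matter; the net shift is to the right.

right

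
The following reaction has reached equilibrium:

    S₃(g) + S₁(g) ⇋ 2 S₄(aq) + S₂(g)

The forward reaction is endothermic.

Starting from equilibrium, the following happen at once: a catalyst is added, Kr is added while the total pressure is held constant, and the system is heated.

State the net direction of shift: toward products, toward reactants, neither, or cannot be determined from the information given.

A catalyst speeds both forward and reverse rates equally; it changes neither Q nor K — no shift from this change.
Adding inert gas at constant total pressure expands the volume and lowers every reacting partial pressure. With Δn_gas = 1 − 2 = -1, Q moves away from K toward the side with fewer gas moles, so the system shifts toward the side with more gas moles — to the left.
The forward reaction is endothermic. Raising T favours the endothermic direction — shift to the right.
The individual effects push in opposite directions; without quantitative information the net direction cannot be determined.

cannot be determined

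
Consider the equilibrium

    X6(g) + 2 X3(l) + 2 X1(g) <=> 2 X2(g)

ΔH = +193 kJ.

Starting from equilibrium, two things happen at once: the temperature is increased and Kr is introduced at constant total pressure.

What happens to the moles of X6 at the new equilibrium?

cannot be determined

The forward reaction is endothermic. Raising T favours the endothermic direction — shift to the right.
Adding inert gas at constant total pressure expands the volume and lowers every reacting partial pressure. With Δn_gas = 2 − 3 = -1, Q moves away from K toward the side with fewer gas moles, so the system shifts toward the side with more gas moles — to the left.
The two effects oppose each other, so the net shift — and hence the change in X6 — cannot be determined from the given information.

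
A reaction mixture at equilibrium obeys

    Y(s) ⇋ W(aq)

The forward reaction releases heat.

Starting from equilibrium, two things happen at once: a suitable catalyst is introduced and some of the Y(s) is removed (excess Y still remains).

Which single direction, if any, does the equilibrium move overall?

A catalyst speeds both forward and reverse rates equally; it changes neither Q nor K — no shift from this change.
Y is a pure solid; its activity is 1 regardless of amount, so Q is unaffected — no shift from this change.
None of the changes alters Q relative to K, so there is no net shift.

no shift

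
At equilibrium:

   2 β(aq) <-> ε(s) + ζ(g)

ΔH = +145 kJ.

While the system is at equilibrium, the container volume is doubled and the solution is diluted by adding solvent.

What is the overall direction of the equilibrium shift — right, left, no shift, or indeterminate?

cannot be determined

Gas moles: reactants 0, products 1 (Δn_gas = +1). Expansion shifts the system toward the side with more moles of gas — to the right.
Dilution lowers every aqueous concentration by the same factor. Δn_aq = 0 − 2 = -2, so the system shifts toward the side with more dissolved moles — to the left.
The individual effects push in opposite directions; without quantitative information the net direction cannot be determined.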